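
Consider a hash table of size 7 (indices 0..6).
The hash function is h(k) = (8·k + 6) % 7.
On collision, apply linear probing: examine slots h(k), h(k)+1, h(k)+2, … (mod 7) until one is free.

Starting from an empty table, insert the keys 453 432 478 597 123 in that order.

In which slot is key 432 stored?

5

Insert 453: h=4, slot 4 empty → index 4.
Insert 432: h=4, slot 4 occupied → index 5.
Insert 478: h=1, slot 1 empty → index 1.
Insert 597: h=1, slot 1 occupied → index 2.
Insert 123: h=3, slot 3 empty → index 3.
Table: [_, 478, 597, 123, 453, 432, _]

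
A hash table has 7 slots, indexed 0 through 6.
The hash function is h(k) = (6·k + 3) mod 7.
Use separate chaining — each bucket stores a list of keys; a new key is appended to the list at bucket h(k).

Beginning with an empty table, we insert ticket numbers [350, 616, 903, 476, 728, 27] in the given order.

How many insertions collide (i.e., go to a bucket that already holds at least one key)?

4

350 -> bucket 3
616 -> bucket 3 (collision)
903 -> bucket 3 (collision)
476 -> bucket 3 (collision)
728 -> bucket 3 (collision)
27 -> bucket 4
Final buckets:
0: _
1: _
2: _
3: 350 -> 616 -> 903 -> 476 -> 728
4: 27
5: _
6: _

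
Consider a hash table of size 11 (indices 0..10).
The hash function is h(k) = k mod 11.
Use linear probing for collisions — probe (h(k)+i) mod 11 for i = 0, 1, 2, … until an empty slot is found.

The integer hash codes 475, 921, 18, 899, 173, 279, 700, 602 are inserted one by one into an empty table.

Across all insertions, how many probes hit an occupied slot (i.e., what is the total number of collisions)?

11

475: h=2 → slot 2
921: h=8 → slot 8
18: h=7 → slot 7
899: h=8, probe 8,9 → slot 9
173: h=8, probe 8,9,10 → slot 10
279: h=4 → slot 4
700: h=7, probe 7,8,9,10,0 → slot 0
602: h=8, probe 8,9,10,0,1 → slot 1
Table: [700, 602, 475, _, 279, _, _, 18, 921, 899, 173]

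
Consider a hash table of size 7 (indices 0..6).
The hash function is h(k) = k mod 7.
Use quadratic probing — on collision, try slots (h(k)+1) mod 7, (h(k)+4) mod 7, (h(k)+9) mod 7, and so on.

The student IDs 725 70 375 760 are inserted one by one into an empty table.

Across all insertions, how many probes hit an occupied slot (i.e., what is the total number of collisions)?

725: h=4 → slot 4
70: h=0 → slot 0
375: h=4, probe 4,5 → slot 5
760: h=4, probe 4,5,1 → slot 1
Table: [70, 760, -, -, 725, 375, -]

3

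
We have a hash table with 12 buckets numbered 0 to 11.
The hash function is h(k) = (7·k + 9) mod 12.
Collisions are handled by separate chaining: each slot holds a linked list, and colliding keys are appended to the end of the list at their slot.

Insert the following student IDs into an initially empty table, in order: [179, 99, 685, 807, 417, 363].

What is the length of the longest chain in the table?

179 → bucket 2
99 → bucket 6
685 → bucket 4
807 → bucket 6 (collision)
417 → bucket 0
363 → bucket 6 (collision)
Final buckets:
0: 417
1: .
2: 179
3: .
4: 685
5: .
6: 99 -> 807 -> 363
7: .
8: .
9: .
10: .
11: .

3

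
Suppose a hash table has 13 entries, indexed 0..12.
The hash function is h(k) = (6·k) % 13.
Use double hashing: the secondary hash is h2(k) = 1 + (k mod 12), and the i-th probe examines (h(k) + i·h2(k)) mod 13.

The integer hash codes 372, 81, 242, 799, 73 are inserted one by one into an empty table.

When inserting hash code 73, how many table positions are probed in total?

2

372 hashes to 9; slot 9 is free -> place at 9.
81 hashes to 5; slot 5 is free -> place at 5.
242 hashes to 9, h2=3; 9 taken -> place at 12.
799 hashes to 10; slot 10 is free -> place at 10.
73 hashes to 9, h2=2; 9 taken -> place at 11.
Table: [., ., ., ., ., 81, ., ., ., 372, 799, 73, 242]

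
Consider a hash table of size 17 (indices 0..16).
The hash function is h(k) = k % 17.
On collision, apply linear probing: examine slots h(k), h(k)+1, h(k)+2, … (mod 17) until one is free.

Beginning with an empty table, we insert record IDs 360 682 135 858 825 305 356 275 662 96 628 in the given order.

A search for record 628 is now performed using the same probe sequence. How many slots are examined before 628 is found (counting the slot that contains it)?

360 hashes to 3; slot 3 is free => place at 3.
682 hashes to 2; slot 2 is free => place at 2.
135 hashes to 16; slot 16 is free => place at 16.
858 hashes to 8; slot 8 is free => place at 8.
825 hashes to 9; slot 9 is free => place at 9.
305 hashes to 16; 16 taken => place at 0.
356 hashes to 16; 16,0 taken => place at 1.
275 hashes to 3; 3 taken => place at 4.
662 hashes to 16; 16,0,1,2,3,4 taken => place at 5.
96 hashes to 11; slot 11 is free => place at 11.
628 hashes to 16; 16,0,1,2,3,4,5 taken => place at 6.
Table: [305, 356, 682, 360, 275, 662, 628, -, 858, 825, -, 96, -, -, -, -, 135]
Lookup 628: h=16, probe 16,0,1,2,3,4,5,6 → found at 6.

8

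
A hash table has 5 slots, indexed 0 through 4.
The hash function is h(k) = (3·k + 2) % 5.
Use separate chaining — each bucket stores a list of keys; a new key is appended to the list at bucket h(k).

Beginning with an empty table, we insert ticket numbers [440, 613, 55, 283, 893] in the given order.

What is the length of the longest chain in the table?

440 -> bucket 2
613 -> bucket 1
55 -> bucket 2 (collision)
283 -> bucket 1 (collision)
893 -> bucket 1 (collision)
Final buckets:
0: _
1: 613 -> 283 -> 893
2: 440 -> 55
3: _
4: _

3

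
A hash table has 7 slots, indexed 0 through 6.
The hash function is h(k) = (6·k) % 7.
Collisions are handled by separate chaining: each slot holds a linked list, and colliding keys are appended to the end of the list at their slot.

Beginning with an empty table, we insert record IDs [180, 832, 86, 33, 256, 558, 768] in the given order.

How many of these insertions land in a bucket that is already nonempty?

3

Insert 180: h=2, bucket 2 empty -> new chain.
Insert 832: h=1, bucket 1 empty -> new chain.
Insert 86: h=5, bucket 5 empty -> new chain.
Insert 33: h=2, bucket 2 nonempty -> append to chain.
Insert 256: h=3, bucket 3 empty -> new chain.
Insert 558: h=2, bucket 2 nonempty -> append to chain.
Insert 768: h=2, bucket 2 nonempty -> append to chain.
Final buckets:
0: -
1: 832
2: 180 -> 33 -> 558 -> 768
3: 256
4: -
5: 86
6: -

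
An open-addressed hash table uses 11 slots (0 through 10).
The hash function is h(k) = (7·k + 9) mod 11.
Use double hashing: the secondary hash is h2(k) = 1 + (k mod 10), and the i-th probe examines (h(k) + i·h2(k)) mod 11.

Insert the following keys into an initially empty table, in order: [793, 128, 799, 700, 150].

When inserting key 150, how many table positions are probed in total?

4

793: h=5 -> slot 5
128: h=3 -> slot 3
799: h=3, h2=10, probe 3,2 -> slot 2
700: h=3, h2=1, probe 3,4 -> slot 4
150: h=3, h2=1, probe 3,4,5,6 -> slot 6
Table: [-, -, 799, 128, 700, 793, 150, -, -, -, -]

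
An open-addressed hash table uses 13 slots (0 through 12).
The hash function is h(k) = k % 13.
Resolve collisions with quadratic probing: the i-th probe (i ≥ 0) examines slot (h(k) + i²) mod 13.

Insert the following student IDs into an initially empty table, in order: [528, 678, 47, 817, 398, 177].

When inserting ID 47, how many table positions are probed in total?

2

528: h=8 -> slot 8
678: h=2 -> slot 2
47: h=8, probe 8,9 -> slot 9
817: h=11 -> slot 11
398: h=8, probe 8,9,12 -> slot 12
177: h=8, probe 8,9,12,4 -> slot 4
Table: [., ., 678, ., 177, ., ., ., 528, 47, ., 817, 398]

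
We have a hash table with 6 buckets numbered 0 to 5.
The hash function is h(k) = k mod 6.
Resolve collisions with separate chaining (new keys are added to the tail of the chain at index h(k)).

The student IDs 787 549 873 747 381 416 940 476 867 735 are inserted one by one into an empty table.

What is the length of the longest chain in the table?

6

Insert 787: h=1, bucket 1 empty -> new chain.
Insert 549: h=3, bucket 3 empty -> new chain.
Insert 873: h=3, bucket 3 nonempty -> append to chain.
Insert 747: h=3, bucket 3 nonempty -> append to chain.
Insert 381: h=3, bucket 3 nonempty -> append to chain.
Insert 416: h=2, bucket 2 empty -> new chain.
Insert 940: h=4, bucket 4 empty -> new chain.
Insert 476: h=2, bucket 2 nonempty -> append to chain.
Insert 867: h=3, bucket 3 nonempty -> append to chain.
Insert 735: h=3, bucket 3 nonempty -> append to chain.
Final buckets:
0: —
1: 787
2: 416 -> 476
3: 549 -> 873 -> 747 -> 381 -> 867 -> 735
4: 940
5: —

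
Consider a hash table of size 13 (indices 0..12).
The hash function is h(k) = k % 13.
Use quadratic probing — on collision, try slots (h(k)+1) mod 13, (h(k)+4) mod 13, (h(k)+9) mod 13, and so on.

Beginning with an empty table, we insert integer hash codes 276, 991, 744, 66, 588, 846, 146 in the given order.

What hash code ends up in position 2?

276: h=3 → slot 3
991: h=3, probe 3,4 → slot 4
744: h=3, probe 3,4,7 → slot 7
66: h=1 → slot 1
588: h=3, probe 3,4,7,12 → slot 12
846: h=1, probe 1,2 → slot 2
146: h=3, probe 3,4,7,12,6 → slot 6
Table: [—, 66, 846, 276, 991, —, 146, 744, —, —, —, —, 588]

846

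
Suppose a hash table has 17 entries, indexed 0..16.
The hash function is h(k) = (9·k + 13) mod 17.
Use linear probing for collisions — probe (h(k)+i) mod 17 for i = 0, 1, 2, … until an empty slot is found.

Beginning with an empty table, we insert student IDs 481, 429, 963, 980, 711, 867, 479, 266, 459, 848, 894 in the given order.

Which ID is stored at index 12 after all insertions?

481 hashes to 7; slot 7 is free => place at 7.
429 hashes to 15; slot 15 is free => place at 15.
963 hashes to 10; slot 10 is free => place at 10.
980 hashes to 10; 10 taken => place at 11.
711 hashes to 3; slot 3 is free => place at 3.
867 hashes to 13; slot 13 is free => place at 13.
479 hashes to 6; slot 6 is free => place at 6.
266 hashes to 10; 10,11 taken => place at 12.
459 hashes to 13; 13 taken => place at 14.
848 hashes to 12; 12,13,14,15 taken => place at 16.
894 hashes to 1; slot 1 is free => place at 1.
Table: [_, 894, _, 711, _, _, 479, 481, _, _, 963, 980, 266, 867, 459, 429, 848]

266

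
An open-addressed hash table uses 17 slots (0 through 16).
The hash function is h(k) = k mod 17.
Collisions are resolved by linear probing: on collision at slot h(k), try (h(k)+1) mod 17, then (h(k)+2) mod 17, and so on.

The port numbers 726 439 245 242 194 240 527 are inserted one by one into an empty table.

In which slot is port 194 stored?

726: h=12 → slot 12
439: h=14 → slot 14
245: h=7 → slot 7
242: h=4 → slot 4
194: h=7, probe 7,8 → slot 8
240: h=2 → slot 2
527: h=0 → slot 0
Table: [527, ∅, 240, ∅, 242, ∅, ∅, 245, 194, ∅, ∅, ∅, 726, ∅, 439, ∅, ∅]

8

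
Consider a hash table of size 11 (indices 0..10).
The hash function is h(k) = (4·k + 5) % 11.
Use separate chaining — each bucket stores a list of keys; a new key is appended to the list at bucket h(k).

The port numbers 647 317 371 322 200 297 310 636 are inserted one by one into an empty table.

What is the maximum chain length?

647 -> bucket 8
317 -> bucket 8 (collision)
371 -> bucket 4
322 -> bucket 6
200 -> bucket 2
297 -> bucket 5
310 -> bucket 2 (collision)
636 -> bucket 8 (collision)
Final buckets:
0: _
1: _
2: 200 -> 310
3: _
4: 371
5: 297
6: 322
7: _
8: 647 -> 317 -> 636
9: _
10: _

3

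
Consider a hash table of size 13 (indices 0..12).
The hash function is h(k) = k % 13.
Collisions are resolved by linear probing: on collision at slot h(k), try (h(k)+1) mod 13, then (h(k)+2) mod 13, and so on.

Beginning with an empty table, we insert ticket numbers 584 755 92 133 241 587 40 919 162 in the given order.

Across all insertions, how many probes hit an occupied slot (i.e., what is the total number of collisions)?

7

Insert 584: h=12, slot 12 empty -> index 12.
Insert 755: h=1, slot 1 empty -> index 1.
Insert 92: h=1, slot 1 occupied -> index 2.
Insert 133: h=3, slot 3 empty -> index 3.
Insert 241: h=7, slot 7 empty -> index 7.
Insert 587: h=2, slots 2,3 occupied -> index 4.
Insert 40: h=1, slots 1,2,3,4 occupied -> index 5.
Insert 919: h=9, slot 9 empty -> index 9.
Insert 162: h=6, slot 6 empty -> index 6.
Table: [., 755, 92, 133, 587, 40, 162, 241, ., 919, ., ., 584]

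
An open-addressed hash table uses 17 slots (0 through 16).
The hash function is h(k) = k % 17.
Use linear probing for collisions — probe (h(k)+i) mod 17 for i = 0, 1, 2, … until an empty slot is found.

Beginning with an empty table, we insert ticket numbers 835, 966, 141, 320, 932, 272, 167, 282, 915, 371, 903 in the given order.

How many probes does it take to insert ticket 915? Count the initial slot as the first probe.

7

835: h=2 -> slot 2
966: h=14 -> slot 14
141: h=5 -> slot 5
320: h=14, probe 14,15 -> slot 15
932: h=14, probe 14,15,16 -> slot 16
272: h=0 -> slot 0
167: h=14, probe 14,15,16,0,1 -> slot 1
282: h=10 -> slot 10
915: h=14, probe 14,15,16,0,1,2,3 -> slot 3
371: h=14, probe 14,15,16,0,1,2,3,4 -> slot 4
903: h=2, probe 2,3,4,5,6 -> slot 6
Table: [272, 167, 835, 915, 371, 141, 903, —, —, —, 282, —, —, —, 966, 320, 932]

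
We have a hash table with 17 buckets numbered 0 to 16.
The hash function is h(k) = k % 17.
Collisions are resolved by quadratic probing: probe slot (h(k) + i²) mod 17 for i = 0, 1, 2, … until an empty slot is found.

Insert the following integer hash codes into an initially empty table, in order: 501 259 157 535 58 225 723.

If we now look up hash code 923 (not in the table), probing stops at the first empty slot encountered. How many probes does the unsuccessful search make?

2

Insert 501: h=8, slot 8 empty -> index 8.
Insert 259: h=4, slot 4 empty -> index 4.
Insert 157: h=4, slot 4 occupied -> index 5.
Insert 535: h=8, slot 8 occupied -> index 9.
Insert 58: h=7, slot 7 empty -> index 7.
Insert 225: h=4, slots 4,5,8 occupied -> index 13.
Insert 723: h=9, slot 9 occupied -> index 10.
Table: [., ., ., ., 259, 157, ., 58, 501, 535, 723, ., ., 225, ., ., .]
Lookup 923: h=5, probe 5,6 → slot 6 empty, not found.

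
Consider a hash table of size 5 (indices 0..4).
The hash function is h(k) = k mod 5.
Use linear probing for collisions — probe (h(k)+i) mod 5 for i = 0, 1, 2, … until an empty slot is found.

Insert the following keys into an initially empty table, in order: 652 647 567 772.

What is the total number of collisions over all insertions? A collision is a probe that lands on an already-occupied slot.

6

652: h=2 -> slot 2
647: h=2, probe 2,3 -> slot 3
567: h=2, probe 2,3,4 -> slot 4
772: h=2, probe 2,3,4,0 -> slot 0
Table: [772, -, 652, 647, 567]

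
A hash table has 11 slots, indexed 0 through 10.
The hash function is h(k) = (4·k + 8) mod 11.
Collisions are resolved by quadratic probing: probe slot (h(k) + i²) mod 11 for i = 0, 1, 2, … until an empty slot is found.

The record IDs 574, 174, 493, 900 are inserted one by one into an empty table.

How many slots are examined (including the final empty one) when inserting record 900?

574 hashes to 5; slot 5 is free => place at 5.
174 hashes to 0; slot 0 is free => place at 0.
493 hashes to 0; 0 taken => place at 1.
900 hashes to 0; 0,1 taken => place at 4.
Table: [174, 493, _, _, 900, 574, _, _, _, _, _]

3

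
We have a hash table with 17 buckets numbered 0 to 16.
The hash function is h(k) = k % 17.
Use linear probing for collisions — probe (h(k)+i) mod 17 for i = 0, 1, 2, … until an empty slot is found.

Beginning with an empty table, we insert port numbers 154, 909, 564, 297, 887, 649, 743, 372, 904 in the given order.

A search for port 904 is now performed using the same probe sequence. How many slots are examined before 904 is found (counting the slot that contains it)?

4

Insert 154: h=1, slot 1 empty → index 1.
Insert 909: h=8, slot 8 empty → index 8.
Insert 564: h=3, slot 3 empty → index 3.
Insert 297: h=8, slot 8 occupied → index 9.
Insert 887: h=3, slot 3 occupied → index 4.
Insert 649: h=3, slots 3,4 occupied → index 5.
Insert 743: h=12, slot 12 empty → index 12.
Insert 372: h=15, slot 15 empty → index 15.
Insert 904: h=3, slots 3,4,5 occupied → index 6.
Table: [_, 154, _, 564, 887, 649, 904, _, 909, 297, _, _, 743, _, _, 372, _]
Lookup 904: h=3, probe 3,4,5,6 → found at 6.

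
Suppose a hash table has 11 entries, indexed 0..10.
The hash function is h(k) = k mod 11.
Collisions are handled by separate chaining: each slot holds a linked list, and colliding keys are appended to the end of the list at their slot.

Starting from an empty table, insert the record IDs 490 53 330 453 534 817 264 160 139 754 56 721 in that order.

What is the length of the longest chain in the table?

5

490 → bucket 6
53 → bucket 9
330 → bucket 0
453 → bucket 2
534 → bucket 6 (collision)
817 → bucket 3
264 → bucket 0 (collision)
160 → bucket 6 (collision)
139 → bucket 7
754 → bucket 6 (collision)
56 → bucket 1
721 → bucket 6 (collision)
Final buckets:
0: 330 -> 264
1: 56
2: 453
3: 817
4: .
5: .
6: 490 -> 534 -> 160 -> 754 -> 721
7: 139
8: .
9: 53
10: .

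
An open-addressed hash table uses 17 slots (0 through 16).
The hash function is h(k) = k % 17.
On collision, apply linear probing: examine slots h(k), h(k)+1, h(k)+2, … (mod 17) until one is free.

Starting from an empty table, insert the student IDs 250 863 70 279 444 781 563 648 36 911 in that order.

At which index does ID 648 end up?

250: h=12 => slot 12
863: h=13 => slot 13
70: h=2 => slot 2
279: h=7 => slot 7
444: h=2, probe 2,3 => slot 3
781: h=16 => slot 16
563: h=2, probe 2,3,4 => slot 4
648: h=2, probe 2,3,4,5 => slot 5
36: h=2, probe 2,3,4,5,6 => slot 6
911: h=10 => slot 10
Table: [., ., 70, 444, 563, 648, 36, 279, ., ., 911, ., 250, 863, ., ., 781]

5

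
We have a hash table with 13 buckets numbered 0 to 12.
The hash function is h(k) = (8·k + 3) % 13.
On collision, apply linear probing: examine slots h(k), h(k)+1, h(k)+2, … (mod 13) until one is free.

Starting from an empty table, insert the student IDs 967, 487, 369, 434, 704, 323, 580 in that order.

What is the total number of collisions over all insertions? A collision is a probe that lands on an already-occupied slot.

4

967 hashes to 4; slot 4 is free → place at 4.
487 hashes to 12; slot 12 is free → place at 12.
369 hashes to 4; 4 taken → place at 5.
434 hashes to 4; 4,5 taken → place at 6.
704 hashes to 6; 6 taken → place at 7.
323 hashes to 0; slot 0 is free → place at 0.
580 hashes to 2; slot 2 is free → place at 2.
Table: [323, ., 580, ., 967, 369, 434, 704, ., ., ., ., 487]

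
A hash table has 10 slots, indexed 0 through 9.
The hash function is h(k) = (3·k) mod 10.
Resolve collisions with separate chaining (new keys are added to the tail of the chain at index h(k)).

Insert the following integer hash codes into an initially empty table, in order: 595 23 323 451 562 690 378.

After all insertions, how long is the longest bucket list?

2

595 → bucket 5
23 → bucket 9
323 → bucket 9 (collision)
451 → bucket 3
562 → bucket 6
690 → bucket 0
378 → bucket 4
Final buckets:
0: 690
1: -
2: -
3: 451
4: 378
5: 595
6: 562
7: -
8: -
9: 23 -> 323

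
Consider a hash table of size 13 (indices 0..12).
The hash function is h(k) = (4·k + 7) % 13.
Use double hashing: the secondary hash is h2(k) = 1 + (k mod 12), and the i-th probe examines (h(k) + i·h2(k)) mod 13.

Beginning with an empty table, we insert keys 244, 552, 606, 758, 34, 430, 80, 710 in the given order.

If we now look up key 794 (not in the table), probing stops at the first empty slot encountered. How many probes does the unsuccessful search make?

2

244: h=8 -> slot 8
552: h=5 -> slot 5
606: h=0 -> slot 0
758: h=10 -> slot 10
34: h=0, h2=11, probe 0,11 -> slot 11
430: h=11, h2=11, probe 11,9 -> slot 9
80: h=2 -> slot 2
710: h=0, h2=3, probe 0,3 -> slot 3
Table: [606, —, 80, 710, —, 552, —, —, 244, 430, 758, 34, —]
Lookup 794: h=11, h2=3, probe 11,1 → slot 1 empty, not found.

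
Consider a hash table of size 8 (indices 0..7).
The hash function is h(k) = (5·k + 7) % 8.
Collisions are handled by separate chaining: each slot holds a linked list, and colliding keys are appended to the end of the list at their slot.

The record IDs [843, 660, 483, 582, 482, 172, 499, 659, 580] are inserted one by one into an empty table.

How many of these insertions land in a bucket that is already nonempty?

5

843 → bucket 6
660 → bucket 3
483 → bucket 6 (collision)
582 → bucket 5
482 → bucket 1
172 → bucket 3 (collision)
499 → bucket 6 (collision)
659 → bucket 6 (collision)
580 → bucket 3 (collision)
Final buckets:
0: ∅
1: 482
2: ∅
3: 660 -> 172 -> 580
4: ∅
5: 582
6: 843 -> 483 -> 499 -> 659
7: ∅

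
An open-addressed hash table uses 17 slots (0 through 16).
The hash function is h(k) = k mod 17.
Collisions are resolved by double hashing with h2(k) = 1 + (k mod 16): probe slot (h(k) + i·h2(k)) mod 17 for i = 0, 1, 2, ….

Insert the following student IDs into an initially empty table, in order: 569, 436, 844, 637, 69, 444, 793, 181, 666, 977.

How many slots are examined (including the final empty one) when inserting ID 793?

2

569 hashes to 8; slot 8 is free => place at 8.
436 hashes to 11; slot 11 is free => place at 11.
844 hashes to 11, h2=13; 11 taken => place at 7.
637 hashes to 8, h2=14; 8 taken => place at 5.
69 hashes to 1; slot 1 is free => place at 1.
444 hashes to 2; slot 2 is free => place at 2.
793 hashes to 11, h2=10; 11 taken => place at 4.
181 hashes to 11, h2=6; 11 taken => place at 0.
666 hashes to 3; slot 3 is free => place at 3.
977 hashes to 8, h2=2; 8 taken => place at 10.
Table: [181, 69, 444, 666, 793, 637, ∅, 844, 569, ∅, 977, 436, ∅, ∅, ∅, ∅, ∅]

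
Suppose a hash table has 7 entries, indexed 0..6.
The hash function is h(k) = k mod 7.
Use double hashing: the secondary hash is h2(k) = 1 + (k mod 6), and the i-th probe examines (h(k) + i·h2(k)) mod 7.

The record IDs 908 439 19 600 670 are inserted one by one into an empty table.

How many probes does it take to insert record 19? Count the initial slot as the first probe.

3

Insert 908: h=5, slot 5 empty → index 5.
Insert 439: h=5, h2=2, slot 5 occupied → index 0.
Insert 19: h=5, h2=2, slots 5,0 occupied → index 2.
Insert 600: h=5, h2=1, slot 5 occupied → index 6.
Insert 670: h=5, h2=5, slot 5 occupied → index 3.
Table: [439, ., 19, 670, ., 908, 600]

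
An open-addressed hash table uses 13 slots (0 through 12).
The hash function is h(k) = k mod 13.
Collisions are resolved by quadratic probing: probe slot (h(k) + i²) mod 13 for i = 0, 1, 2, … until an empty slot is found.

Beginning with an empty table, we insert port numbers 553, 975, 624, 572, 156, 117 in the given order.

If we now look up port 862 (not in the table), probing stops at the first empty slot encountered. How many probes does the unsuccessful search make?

553 hashes to 7; slot 7 is free -> place at 7.
975 hashes to 0; slot 0 is free -> place at 0.
624 hashes to 0; 0 taken -> place at 1.
572 hashes to 0; 0,1 taken -> place at 4.
156 hashes to 0; 0,1,4 taken -> place at 9.
117 hashes to 0; 0,1,4,9 taken -> place at 3.
Table: [975, 624, ∅, 117, 572, ∅, ∅, 553, ∅, 156, ∅, ∅, ∅]
Lookup 862: h=4, probe 4,5 → slot 5 empty, not found.

2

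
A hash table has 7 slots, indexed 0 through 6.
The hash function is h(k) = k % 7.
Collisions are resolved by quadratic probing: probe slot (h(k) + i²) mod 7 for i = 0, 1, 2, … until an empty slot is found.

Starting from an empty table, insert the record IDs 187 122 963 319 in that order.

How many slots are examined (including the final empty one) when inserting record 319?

187: h=5 -> slot 5
122: h=3 -> slot 3
963: h=4 -> slot 4
319: h=4, probe 4,5,1 -> slot 1
Table: [-, 319, -, 122, 963, 187, -]

3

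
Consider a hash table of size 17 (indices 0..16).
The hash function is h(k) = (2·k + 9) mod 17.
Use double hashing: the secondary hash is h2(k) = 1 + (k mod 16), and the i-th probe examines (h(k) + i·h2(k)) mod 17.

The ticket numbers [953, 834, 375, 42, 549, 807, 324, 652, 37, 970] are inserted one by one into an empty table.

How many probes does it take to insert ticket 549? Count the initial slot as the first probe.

Insert 953: h=11, slot 11 empty => index 11.
Insert 834: h=11, h2=3, slot 11 occupied => index 14.
Insert 375: h=11, h2=8, slot 11 occupied => index 2.
Insert 42: h=8, slot 8 empty => index 8.
Insert 549: h=2, h2=6, slots 2,8,14 occupied => index 3.
Insert 807: h=8, h2=8, slot 8 occupied => index 16.
Insert 324: h=11, h2=5, slots 11,16 occupied => index 4.
Insert 652: h=4, h2=13, slot 4 occupied => index 0.
Insert 37: h=15, slot 15 empty => index 15.
Insert 970: h=11, h2=11, slot 11 occupied => index 5.
Table: [652, ∅, 375, 549, 324, 970, ∅, ∅, 42, ∅, ∅, 953, ∅, ∅, 834, 37, 807]

4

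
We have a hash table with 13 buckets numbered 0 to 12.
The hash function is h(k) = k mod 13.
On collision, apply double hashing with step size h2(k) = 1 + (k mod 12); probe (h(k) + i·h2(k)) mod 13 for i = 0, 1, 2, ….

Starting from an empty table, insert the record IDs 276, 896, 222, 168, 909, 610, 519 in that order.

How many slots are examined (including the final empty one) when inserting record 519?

276: h=3 -> slot 3
896: h=12 -> slot 12
222: h=1 -> slot 1
168: h=12, h2=1, probe 12,0 -> slot 0
909: h=12, h2=10, probe 12,9 -> slot 9
610: h=12, h2=11, probe 12,10 -> slot 10
519: h=12, h2=4, probe 12,3,7 -> slot 7
Table: [168, 222, ., 276, ., ., ., 519, ., 909, 610, ., 896]

3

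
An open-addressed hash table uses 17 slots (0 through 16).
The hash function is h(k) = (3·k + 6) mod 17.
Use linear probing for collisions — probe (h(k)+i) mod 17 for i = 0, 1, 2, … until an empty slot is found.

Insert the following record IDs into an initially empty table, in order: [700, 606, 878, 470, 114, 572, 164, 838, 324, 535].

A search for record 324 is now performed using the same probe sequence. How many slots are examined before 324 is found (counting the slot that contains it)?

700: h=15 → slot 15
606: h=5 → slot 5
878: h=5, probe 5,6 → slot 6
470: h=5, probe 5,6,7 → slot 7
114: h=8 → slot 8
572: h=5, probe 5,6,7,8,9 → slot 9
164: h=5, probe 5,6,7,8,9,10 → slot 10
838: h=4 → slot 4
324: h=9, probe 9,10,11 → slot 11
535: h=13 → slot 13
Table: [∅, ∅, ∅, ∅, 838, 606, 878, 470, 114, 572, 164, 324, ∅, 535, ∅, 700, ∅]
Lookup 324: h=9, probe 9,10,11 → found at 11.

3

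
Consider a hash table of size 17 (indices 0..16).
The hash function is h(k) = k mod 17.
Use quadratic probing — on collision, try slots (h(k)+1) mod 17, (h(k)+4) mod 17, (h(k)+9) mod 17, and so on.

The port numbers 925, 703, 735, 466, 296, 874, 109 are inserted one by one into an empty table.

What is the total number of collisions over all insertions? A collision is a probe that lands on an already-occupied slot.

Insert 925: h=7, slot 7 empty => index 7.
Insert 703: h=6, slot 6 empty => index 6.
Insert 735: h=4, slot 4 empty => index 4.
Insert 466: h=7, slot 7 occupied => index 8.
Insert 296: h=7, slots 7,8 occupied => index 11.
Insert 874: h=7, slots 7,8,11 occupied => index 16.
Insert 109: h=7, slots 7,8,11,16,6 occupied => index 15.
Table: [_, _, _, _, 735, _, 703, 925, 466, _, _, 296, _, _, _, 109, 874]

11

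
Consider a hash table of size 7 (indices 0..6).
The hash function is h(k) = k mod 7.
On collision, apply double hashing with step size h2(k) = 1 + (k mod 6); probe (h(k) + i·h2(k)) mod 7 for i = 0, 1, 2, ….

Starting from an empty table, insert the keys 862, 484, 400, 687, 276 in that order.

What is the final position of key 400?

862: h=1 => slot 1
484: h=1, h2=5, probe 1,6 => slot 6
400: h=1, h2=5, probe 1,6,4 => slot 4
687: h=1, h2=4, probe 1,5 => slot 5
276: h=3 => slot 3
Table: [_, 862, _, 276, 400, 687, 484]

4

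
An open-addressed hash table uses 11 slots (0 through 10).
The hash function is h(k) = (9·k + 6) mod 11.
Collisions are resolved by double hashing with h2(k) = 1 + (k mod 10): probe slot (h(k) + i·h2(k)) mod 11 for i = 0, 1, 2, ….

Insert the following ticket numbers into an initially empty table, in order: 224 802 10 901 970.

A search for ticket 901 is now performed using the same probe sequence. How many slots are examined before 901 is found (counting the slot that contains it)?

3

224: h=9 → slot 9
802: h=8 → slot 8
10: h=8, h2=1, probe 8,9,10 → slot 10
901: h=8, h2=2, probe 8,10,1 → slot 1
970: h=2 → slot 2
Table: [∅, 901, 970, ∅, ∅, ∅, ∅, ∅, 802, 224, 10]
Lookup 901: h=8, h2=2, probe 8,10,1 → found at 1.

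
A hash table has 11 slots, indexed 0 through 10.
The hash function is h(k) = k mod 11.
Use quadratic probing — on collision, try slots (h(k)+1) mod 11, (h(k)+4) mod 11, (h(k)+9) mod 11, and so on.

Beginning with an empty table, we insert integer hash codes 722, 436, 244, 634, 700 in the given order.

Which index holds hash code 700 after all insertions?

722 hashes to 7; slot 7 is free => place at 7.
436 hashes to 7; 7 taken => place at 8.
244 hashes to 2; slot 2 is free => place at 2.
634 hashes to 7; 7,8 taken => place at 0.
700 hashes to 7; 7,8,0 taken => place at 5.
Table: [634, _, 244, _, _, 700, _, 722, 436, _, _]

5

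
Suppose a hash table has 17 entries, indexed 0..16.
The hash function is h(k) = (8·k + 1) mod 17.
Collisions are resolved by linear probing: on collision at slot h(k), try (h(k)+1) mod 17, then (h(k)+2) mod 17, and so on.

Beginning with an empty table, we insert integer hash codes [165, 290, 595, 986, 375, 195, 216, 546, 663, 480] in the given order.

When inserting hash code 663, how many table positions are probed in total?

Insert 165: h=12, slot 12 empty → index 12.
Insert 290: h=9, slot 9 empty → index 9.
Insert 595: h=1, slot 1 empty → index 1.
Insert 986: h=1, slot 1 occupied → index 2.
Insert 375: h=9, slot 9 occupied → index 10.
Insert 195: h=14, slot 14 empty → index 14.
Insert 216: h=12, slot 12 occupied → index 13.
Insert 546: h=0, slot 0 empty → index 0.
Insert 663: h=1, slots 1,2 occupied → index 3.
Insert 480: h=16, slot 16 empty → index 16.
Table: [546, 595, 986, 663, ∅, ∅, ∅, ∅, ∅, 290, 375, ∅, 165, 216, 195, ∅, 480]

3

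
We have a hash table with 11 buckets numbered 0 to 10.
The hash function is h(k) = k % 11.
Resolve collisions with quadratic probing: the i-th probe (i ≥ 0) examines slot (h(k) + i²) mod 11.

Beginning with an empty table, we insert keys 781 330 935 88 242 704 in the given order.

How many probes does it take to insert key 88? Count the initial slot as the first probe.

4

781 hashes to 0; slot 0 is free => place at 0.
330 hashes to 0; 0 taken => place at 1.
935 hashes to 0; 0,1 taken => place at 4.
88 hashes to 0; 0,1,4 taken => place at 9.
242 hashes to 0; 0,1,4,9 taken => place at 5.
704 hashes to 0; 0,1,4,9,5 taken => place at 3.
Table: [781, 330, —, 704, 935, 242, —, —, —, 88, —]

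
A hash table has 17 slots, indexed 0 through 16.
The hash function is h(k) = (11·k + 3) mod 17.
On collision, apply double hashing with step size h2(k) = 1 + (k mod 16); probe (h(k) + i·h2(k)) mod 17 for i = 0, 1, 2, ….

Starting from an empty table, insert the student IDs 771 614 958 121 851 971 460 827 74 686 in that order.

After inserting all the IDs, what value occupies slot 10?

771 hashes to 1; slot 1 is free → place at 1.
614 hashes to 8; slot 8 is free → place at 8.
958 hashes to 1, h2=15; 1 taken → place at 16.
121 hashes to 8, h2=10; 8,1 taken → place at 11.
851 hashes to 14; slot 14 is free → place at 14.
971 hashes to 8, h2=12; 8 taken → place at 3.
460 hashes to 14, h2=13; 14 taken → place at 10.
827 hashes to 5; slot 5 is free → place at 5.
74 hashes to 1, h2=11; 1 taken → place at 12.
686 hashes to 1, h2=15; 1,16,14,12,10,8 taken → place at 6.
Table: [_, 771, _, 971, _, 827, 686, _, 614, _, 460, 121, 74, _, 851, _, 958]

460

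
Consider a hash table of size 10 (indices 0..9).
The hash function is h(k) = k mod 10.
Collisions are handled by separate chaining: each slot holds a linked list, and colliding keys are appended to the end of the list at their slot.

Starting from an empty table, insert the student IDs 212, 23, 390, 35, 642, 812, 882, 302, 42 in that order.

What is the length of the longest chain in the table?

212 -> bucket 2
23 -> bucket 3
390 -> bucket 0
35 -> bucket 5
642 -> bucket 2 (collision)
812 -> bucket 2 (collision)
882 -> bucket 2 (collision)
302 -> bucket 2 (collision)
42 -> bucket 2 (collision)
Final buckets:
0: 390
1: ∅
2: 212 -> 642 -> 812 -> 882 -> 302 -> 42
3: 23
4: ∅
5: 35
6: ∅
7: ∅
8: ∅
9: ∅

6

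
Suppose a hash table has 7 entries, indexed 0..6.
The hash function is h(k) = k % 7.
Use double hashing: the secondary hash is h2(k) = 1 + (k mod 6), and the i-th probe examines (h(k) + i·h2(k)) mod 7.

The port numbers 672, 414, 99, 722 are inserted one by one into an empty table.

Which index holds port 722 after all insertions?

Insert 672: h=0, slot 0 empty -> index 0.
Insert 414: h=1, slot 1 empty -> index 1.
Insert 99: h=1, h2=4, slot 1 occupied -> index 5.
Insert 722: h=1, h2=3, slot 1 occupied -> index 4.
Table: [672, 414, _, _, 722, 99, _]

4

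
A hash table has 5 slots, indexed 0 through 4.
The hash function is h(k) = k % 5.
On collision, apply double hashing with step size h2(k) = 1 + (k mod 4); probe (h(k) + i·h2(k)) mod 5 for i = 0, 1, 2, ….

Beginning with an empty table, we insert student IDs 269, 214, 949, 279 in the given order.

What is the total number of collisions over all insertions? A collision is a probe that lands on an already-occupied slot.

269: h=4 → slot 4
214: h=4, h2=3, probe 4,2 → slot 2
949: h=4, h2=2, probe 4,1 → slot 1
279: h=4, h2=4, probe 4,3 → slot 3
Table: [—, 949, 214, 279, 269]

3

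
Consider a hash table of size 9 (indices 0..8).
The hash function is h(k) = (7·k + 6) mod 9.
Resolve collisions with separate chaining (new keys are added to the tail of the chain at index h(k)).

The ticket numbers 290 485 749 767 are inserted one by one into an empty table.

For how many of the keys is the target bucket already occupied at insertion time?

Insert 290: h=2, bucket 2 empty → new chain.
Insert 485: h=8, bucket 8 empty → new chain.
Insert 749: h=2, bucket 2 nonempty → append to chain.
Insert 767: h=2, bucket 2 nonempty → append to chain.
Final buckets:
0: ∅
1: ∅
2: 290 -> 749 -> 767
3: ∅
4: ∅
5: ∅
6: ∅
7: ∅
8: 485

2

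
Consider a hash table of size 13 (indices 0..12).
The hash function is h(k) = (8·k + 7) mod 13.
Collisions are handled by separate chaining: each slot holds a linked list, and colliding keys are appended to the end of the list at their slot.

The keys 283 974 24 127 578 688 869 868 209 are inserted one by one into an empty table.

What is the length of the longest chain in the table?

3

283 -> bucket 9
974 -> bucket 12
24 -> bucket 4
127 -> bucket 9 (collision)
578 -> bucket 3
688 -> bucket 12 (collision)
869 -> bucket 4 (collision)
868 -> bucket 9 (collision)
209 -> bucket 2
Final buckets:
0: ∅
1: ∅
2: 209
3: 578
4: 24 -> 869
5: ∅
6: ∅
7: ∅
8: ∅
9: 283 -> 127 -> 868
10: ∅
11: ∅
12: 974 -> 688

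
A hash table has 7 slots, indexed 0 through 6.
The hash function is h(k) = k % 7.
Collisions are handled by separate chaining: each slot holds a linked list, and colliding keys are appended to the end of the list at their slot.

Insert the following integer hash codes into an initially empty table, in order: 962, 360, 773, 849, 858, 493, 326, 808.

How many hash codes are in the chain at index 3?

5

962 → bucket 3
360 → bucket 3 (collision)
773 → bucket 3 (collision)
849 → bucket 2
858 → bucket 4
493 → bucket 3 (collision)
326 → bucket 4 (collision)
808 → bucket 3 (collision)
Final buckets:
0: .
1: .
2: 849
3: 962 -> 360 -> 773 -> 493 -> 808
4: 858 -> 326
5: .
6: .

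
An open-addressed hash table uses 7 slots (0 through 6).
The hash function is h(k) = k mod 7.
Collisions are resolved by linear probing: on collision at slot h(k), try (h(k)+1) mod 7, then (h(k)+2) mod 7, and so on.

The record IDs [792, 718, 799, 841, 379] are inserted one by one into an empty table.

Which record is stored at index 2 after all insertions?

Insert 792: h=1, slot 1 empty → index 1.
Insert 718: h=4, slot 4 empty → index 4.
Insert 799: h=1, slot 1 occupied → index 2.
Insert 841: h=1, slots 1,2 occupied → index 3.
Insert 379: h=1, slots 1,2,3,4 occupied → index 5.
Table: [—, 792, 799, 841, 718, 379, —]

799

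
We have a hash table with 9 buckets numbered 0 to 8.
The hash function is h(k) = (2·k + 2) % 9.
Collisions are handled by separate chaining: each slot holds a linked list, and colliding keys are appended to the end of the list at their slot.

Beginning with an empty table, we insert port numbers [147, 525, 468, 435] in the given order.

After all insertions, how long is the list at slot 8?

Insert 147: h=8, bucket 8 empty → new chain.
Insert 525: h=8, bucket 8 nonempty → append to chain.
Insert 468: h=2, bucket 2 empty → new chain.
Insert 435: h=8, bucket 8 nonempty → append to chain.
Final buckets:
0: _
1: _
2: 468
3: _
4: _
5: _
6: _
7: _
8: 147 -> 525 -> 435

3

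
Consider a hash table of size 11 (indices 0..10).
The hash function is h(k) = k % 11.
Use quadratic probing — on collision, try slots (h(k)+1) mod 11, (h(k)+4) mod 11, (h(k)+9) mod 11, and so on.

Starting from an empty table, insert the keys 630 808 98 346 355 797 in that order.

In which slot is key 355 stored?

4

630: h=3 -> slot 3
808: h=5 -> slot 5
98: h=10 -> slot 10
346: h=5, probe 5,6 -> slot 6
355: h=3, probe 3,4 -> slot 4
797: h=5, probe 5,6,9 -> slot 9
Table: [—, —, —, 630, 355, 808, 346, —, —, 797, 98]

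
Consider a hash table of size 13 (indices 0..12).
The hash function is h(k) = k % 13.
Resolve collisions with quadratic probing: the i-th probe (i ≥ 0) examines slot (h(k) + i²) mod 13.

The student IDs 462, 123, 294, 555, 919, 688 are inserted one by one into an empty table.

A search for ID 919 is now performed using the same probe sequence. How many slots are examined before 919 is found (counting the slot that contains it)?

462: h=7 => slot 7
123: h=6 => slot 6
294: h=8 => slot 8
555: h=9 => slot 9
919: h=9, probe 9,10 => slot 10
688: h=12 => slot 12
Table: [-, -, -, -, -, -, 123, 462, 294, 555, 919, -, 688]
Lookup 919: h=9, probe 9,10 → found at 10.

2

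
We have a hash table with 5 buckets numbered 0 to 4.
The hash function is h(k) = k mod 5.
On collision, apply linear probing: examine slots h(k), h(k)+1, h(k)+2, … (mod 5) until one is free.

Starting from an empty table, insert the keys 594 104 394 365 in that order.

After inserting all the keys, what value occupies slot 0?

104

594: h=4 → slot 4
104: h=4, probe 4,0 → slot 0
394: h=4, probe 4,0,1 → slot 1
365: h=0, probe 0,1,2 → slot 2
Table: [104, 394, 365, _, 594]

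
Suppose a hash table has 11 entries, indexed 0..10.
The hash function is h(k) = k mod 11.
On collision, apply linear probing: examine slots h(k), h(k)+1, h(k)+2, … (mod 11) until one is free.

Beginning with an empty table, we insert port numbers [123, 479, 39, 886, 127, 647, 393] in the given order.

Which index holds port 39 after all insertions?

7

Insert 123: h=2, slot 2 empty -> index 2.
Insert 479: h=6, slot 6 empty -> index 6.
Insert 39: h=6, slot 6 occupied -> index 7.
Insert 886: h=6, slots 6,7 occupied -> index 8.
Insert 127: h=6, slots 6,7,8 occupied -> index 9.
Insert 647: h=9, slot 9 occupied -> index 10.
Insert 393: h=8, slots 8,9,10 occupied -> index 0.
Table: [393, —, 123, —, —, —, 479, 39, 886, 127, 647]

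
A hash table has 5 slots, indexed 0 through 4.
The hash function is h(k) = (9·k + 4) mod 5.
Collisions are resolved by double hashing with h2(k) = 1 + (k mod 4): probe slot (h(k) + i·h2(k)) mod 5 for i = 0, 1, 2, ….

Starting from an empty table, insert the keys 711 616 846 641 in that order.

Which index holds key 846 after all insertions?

Insert 711: h=3, slot 3 empty → index 3.
Insert 616: h=3, h2=1, slot 3 occupied → index 4.
Insert 846: h=3, h2=3, slot 3 occupied → index 1.
Insert 641: h=3, h2=2, slot 3 occupied → index 0.
Table: [641, 846, ∅, 711, 616]

1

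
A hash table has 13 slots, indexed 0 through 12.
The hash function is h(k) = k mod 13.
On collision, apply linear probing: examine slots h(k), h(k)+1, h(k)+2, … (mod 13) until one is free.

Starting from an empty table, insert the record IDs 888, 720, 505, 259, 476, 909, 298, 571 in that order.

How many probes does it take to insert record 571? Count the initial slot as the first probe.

888: h=4 => slot 4
720: h=5 => slot 5
505: h=11 => slot 11
259: h=12 => slot 12
476: h=8 => slot 8
909: h=12, probe 12,0 => slot 0
298: h=12, probe 12,0,1 => slot 1
571: h=12, probe 12,0,1,2 => slot 2
Table: [909, 298, 571, —, 888, 720, —, —, 476, —, —, 505, 259]

4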